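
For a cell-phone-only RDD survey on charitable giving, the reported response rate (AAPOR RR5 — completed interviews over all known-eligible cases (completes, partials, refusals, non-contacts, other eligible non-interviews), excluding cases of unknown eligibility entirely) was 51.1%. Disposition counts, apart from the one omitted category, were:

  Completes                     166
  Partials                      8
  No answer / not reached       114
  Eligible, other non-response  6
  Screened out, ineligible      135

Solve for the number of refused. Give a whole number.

RR5 = 166 / D = 0.511
D = 166 / 0.511 = 324.9
Rest of base = 294
refused = 324.9 − 294 ≈ 31

31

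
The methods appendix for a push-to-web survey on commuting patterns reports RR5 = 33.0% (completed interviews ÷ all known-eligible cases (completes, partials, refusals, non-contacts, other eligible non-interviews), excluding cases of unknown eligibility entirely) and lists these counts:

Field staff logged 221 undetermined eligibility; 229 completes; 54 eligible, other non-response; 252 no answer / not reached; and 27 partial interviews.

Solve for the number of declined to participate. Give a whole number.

RR5 = 229 / D = 0.330
D = 229 / 0.330 = 693.9
Other denominator terms total 562
declined to participate = 693.9 − 562 ≈ 132

132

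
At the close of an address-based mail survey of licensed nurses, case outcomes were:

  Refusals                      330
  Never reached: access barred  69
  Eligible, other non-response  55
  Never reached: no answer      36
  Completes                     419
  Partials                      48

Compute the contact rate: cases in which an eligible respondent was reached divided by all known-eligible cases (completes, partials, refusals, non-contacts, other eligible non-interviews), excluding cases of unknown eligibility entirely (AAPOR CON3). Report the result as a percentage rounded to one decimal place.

No answer / not reached = 36 + 69 = 105
Numerator: 419 + 48 + 330 + 55 = 852
Denominator: 419 + 48 + 330 + 105 + 55 = 957
CON3 = 852 / 957 = 0.8903

89.0%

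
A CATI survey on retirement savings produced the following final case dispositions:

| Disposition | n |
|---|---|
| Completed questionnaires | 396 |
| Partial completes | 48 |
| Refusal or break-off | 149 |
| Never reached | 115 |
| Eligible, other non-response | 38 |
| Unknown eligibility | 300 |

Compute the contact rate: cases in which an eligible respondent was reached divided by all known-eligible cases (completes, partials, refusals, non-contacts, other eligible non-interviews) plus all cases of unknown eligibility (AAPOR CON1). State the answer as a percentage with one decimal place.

Num = 396 + 48 + 149 + 38 = 631
Base = 396 + 48 + 149 + 115 + 38 + 300 = 1046
CON1 = 631 / 1046 = 0.6033

60.3%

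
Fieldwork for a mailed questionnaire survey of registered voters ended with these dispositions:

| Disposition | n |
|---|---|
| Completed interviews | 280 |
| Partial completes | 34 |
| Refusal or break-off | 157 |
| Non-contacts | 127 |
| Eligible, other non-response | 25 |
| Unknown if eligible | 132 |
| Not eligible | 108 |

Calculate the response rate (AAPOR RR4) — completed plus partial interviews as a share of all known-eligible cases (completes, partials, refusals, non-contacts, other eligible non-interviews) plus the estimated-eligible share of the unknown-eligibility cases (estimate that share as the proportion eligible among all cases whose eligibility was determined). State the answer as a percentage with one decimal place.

Numerator: 280 + 34 = 314
Known eligible: 280 + 34 + 157 + 127 + 25 = 623
e = 623 / (623 + 108) = 623 / 731 = 0.8523
e × U: 0.8523 × 132 = 112.50
Denominator: 623 + 112.50 = 735.50
RR4 = 314 / 735.50 = 0.4269

42.7%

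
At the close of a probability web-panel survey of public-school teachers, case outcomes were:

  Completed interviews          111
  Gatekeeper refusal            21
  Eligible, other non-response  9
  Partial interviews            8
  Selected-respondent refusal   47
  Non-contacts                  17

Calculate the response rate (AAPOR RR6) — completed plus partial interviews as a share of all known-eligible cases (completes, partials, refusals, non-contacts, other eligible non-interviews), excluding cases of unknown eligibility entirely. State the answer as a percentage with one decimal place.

Refusal or break-off = 21 + 47 = 68
Numerator = 111 + 8 = 119
Denom = 111 + 8 + 68 + 17 + 9 = 213
RR6 = 119 / 213 = 0.5587

55.9%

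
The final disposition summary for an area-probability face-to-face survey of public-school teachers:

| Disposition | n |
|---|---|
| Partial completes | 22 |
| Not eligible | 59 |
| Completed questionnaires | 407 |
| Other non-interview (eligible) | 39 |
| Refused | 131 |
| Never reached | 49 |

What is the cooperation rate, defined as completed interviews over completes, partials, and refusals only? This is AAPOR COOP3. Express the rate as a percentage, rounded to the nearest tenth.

72.7%

Num = 407
Base = 407 + 22 + 131 = 560
COOP3 = 407 / 560 = 0.7268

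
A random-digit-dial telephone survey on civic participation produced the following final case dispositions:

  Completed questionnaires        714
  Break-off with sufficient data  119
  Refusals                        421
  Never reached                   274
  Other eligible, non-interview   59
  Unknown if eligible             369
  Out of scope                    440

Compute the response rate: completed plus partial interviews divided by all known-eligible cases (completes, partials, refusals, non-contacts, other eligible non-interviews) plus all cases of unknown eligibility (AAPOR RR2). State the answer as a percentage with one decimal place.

Numerator = 714 + 119 = 833
Denom = 714 + 119 + 421 + 274 + 59 + 369 = 1956
RR2 = 833 / 1956 = 0.4259

42.6%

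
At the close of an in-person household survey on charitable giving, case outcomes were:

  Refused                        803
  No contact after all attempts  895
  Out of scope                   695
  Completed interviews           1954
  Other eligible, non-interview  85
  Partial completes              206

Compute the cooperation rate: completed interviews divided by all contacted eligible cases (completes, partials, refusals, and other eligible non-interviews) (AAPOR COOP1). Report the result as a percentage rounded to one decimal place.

Num → 1954
Base → 1954 + 206 + 803 + 85 = 3048
COOP1 = 1954 / 3048 = 0.6411

64.1%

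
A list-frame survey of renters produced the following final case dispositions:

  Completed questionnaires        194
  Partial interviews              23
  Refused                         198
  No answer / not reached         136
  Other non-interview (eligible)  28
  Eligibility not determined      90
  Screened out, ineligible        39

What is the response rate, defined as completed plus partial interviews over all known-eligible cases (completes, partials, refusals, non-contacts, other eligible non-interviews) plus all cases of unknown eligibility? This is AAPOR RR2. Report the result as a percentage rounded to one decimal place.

32.4%

Num = 194 + 23 = 217
Base = 194 + 23 + 198 + 136 + 28 + 90 = 669
RR2 = 217 / 669 = 0.3244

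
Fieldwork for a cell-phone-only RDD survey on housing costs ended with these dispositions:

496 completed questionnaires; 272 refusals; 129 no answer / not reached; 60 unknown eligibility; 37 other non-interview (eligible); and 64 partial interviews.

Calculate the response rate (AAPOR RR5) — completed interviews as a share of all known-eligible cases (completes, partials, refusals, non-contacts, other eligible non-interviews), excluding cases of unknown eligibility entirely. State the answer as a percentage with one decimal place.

Num → 496
Denominator → 496 + 64 + 272 + 129 + 37 = 998
RR5 = 496 / 998 = 0.4970

49.7%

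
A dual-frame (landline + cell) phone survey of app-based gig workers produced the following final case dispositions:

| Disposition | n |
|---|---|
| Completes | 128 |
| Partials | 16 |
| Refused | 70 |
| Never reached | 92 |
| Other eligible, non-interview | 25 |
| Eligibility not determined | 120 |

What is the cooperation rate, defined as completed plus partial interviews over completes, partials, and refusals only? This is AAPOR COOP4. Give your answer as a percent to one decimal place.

67.3%

Numerator → 128 + 16 = 144
Base → 128 + 16 + 70 = 214
COOP4 = 144 / 214 = 0.6729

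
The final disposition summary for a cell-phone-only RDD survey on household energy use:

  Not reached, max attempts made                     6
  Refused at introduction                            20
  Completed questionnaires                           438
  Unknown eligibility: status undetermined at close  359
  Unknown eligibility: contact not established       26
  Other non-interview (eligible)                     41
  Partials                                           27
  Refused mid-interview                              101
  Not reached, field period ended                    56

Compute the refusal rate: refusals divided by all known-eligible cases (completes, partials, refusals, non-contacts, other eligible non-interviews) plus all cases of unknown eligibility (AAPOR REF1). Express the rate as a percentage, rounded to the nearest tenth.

Refused = 20 + 101 = 121
No answer / not reached = 56 + 6 = 62
Unknown eligibility = 26 + 359 = 385
Num → 121
Base → 438 + 27 + 121 + 62 + 41 + 385 = 1074
REF1 = 121 / 1074 = 0.1127

11.3%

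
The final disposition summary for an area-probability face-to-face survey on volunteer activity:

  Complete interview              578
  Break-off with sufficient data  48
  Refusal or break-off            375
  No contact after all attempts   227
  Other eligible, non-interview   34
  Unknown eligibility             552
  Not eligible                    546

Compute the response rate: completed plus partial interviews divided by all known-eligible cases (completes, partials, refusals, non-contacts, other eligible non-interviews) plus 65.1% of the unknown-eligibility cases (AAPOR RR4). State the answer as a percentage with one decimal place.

Num = 578 + 48 = 626
Eligible (known) = 578 + 48 + 375 + 227 + 34 = 1262
e × U = 0.6510 × 552 = 359.35
Denom = 1262 + 359.35 = 1621.35
RR4 = 626 / 1621.35 = 0.3861

38.6%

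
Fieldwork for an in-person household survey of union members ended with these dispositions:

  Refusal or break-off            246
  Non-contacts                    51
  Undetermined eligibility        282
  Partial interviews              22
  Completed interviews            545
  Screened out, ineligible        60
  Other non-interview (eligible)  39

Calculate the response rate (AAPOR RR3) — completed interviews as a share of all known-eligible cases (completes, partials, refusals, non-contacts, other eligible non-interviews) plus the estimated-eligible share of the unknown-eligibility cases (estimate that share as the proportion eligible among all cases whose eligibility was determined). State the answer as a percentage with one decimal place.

46.7%

Num: 545
Determined eligible: 545 + 22 + 246 + 51 + 39 = 903
e = 903 / (903 + 60) = 903 / 963 = 0.9377
e × U: 0.9377 × 282 = 264.43
Base: 903 + 264.43 = 1167.43
RR3 = 545 / 1167.43 = 0.4668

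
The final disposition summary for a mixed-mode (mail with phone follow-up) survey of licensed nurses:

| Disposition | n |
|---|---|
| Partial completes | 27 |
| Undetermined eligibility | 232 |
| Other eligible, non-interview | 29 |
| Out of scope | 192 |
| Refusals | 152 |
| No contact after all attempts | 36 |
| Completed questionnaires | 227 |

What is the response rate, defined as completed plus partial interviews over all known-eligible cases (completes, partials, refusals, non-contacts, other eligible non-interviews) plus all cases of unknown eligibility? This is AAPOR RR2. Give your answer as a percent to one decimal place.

36.1%

Numerator: 227 + 27 = 254
Denominator: 227 + 27 + 152 + 36 + 29 + 232 = 703
RR2 = 254 / 703 = 0.3613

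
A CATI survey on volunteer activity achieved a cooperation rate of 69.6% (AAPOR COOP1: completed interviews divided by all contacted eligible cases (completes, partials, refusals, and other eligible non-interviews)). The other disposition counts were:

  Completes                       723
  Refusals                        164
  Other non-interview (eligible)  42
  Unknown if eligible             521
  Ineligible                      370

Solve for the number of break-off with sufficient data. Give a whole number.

COOP1 = 723 / D = 0.696
D = 723 / 0.696 = 1038.8
Other denominator terms total 929
break-off with sufficient data = 1038.8 − 929 ≈ 110

110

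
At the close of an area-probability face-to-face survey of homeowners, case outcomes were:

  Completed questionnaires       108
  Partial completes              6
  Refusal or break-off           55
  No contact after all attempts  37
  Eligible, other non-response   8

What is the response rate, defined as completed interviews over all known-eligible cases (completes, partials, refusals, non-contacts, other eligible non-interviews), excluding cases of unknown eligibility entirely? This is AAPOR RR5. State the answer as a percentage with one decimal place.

50.5%

Numerator → 108
Denominator → 108 + 6 + 55 + 37 + 8 = 214
RR5 = 108 / 214 = 0.5047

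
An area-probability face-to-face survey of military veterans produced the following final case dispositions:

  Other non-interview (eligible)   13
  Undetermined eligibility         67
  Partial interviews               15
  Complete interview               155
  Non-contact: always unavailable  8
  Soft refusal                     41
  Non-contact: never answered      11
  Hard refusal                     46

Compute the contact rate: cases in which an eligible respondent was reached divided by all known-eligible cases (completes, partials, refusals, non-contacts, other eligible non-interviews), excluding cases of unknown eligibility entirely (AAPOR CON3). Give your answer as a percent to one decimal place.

Refused = 46 + 41 = 87
No contact after all attempts = 11 + 8 = 19
Top = 155 + 15 + 87 + 13 = 270
Base = 155 + 15 + 87 + 19 + 13 = 289
CON3 = 270 / 289 = 0.9343

93.4%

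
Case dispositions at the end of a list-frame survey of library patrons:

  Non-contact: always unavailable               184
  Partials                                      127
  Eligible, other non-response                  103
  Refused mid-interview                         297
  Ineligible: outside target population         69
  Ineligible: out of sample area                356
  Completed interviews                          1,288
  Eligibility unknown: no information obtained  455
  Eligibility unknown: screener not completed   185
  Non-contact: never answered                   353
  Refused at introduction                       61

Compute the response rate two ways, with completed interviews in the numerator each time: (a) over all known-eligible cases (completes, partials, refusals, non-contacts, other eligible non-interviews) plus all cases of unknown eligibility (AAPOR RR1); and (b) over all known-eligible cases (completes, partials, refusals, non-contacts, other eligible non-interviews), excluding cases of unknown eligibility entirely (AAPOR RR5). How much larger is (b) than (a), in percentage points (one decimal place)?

Refused = 61 + 297 = 358
No answer / not reached = 353 + 184 = 537
Unknown eligibility = 185 + 455 = 640
Out of scope = 69 + 356 = 425
Top → 1288
Denom → 1288 + 127 + 358 + 537 + 103 + 640 = 3053
RR1 = 1288 / 3053 = 0.4219
Denom → 1288 + 127 + 358 + 537 + 103 = 2413
RR5 = 1288 / 2413 = 0.5338
Difference = 53.38 − 42.19 = 11.19 percentage points

11.2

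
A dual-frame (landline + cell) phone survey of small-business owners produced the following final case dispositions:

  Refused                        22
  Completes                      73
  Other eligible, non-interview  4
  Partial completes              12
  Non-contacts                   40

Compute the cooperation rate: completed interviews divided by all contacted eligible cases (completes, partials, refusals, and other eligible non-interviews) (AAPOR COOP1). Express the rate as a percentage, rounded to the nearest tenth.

65.8%

Numerator = 73
Denom = 73 + 12 + 22 + 4 = 111
COOP1 = 73 / 111 = 0.6577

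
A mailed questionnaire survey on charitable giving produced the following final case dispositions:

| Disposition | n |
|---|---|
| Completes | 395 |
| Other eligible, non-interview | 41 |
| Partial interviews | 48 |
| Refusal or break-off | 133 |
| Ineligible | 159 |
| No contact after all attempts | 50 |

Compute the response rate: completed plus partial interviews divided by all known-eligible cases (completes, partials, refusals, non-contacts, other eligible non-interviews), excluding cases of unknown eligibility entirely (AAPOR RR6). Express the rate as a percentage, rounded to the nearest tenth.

Numerator = 395 + 48 = 443
Denominator = 395 + 48 + 133 + 50 + 41 = 667
RR6 = 443 / 667 = 0.6642

66.4%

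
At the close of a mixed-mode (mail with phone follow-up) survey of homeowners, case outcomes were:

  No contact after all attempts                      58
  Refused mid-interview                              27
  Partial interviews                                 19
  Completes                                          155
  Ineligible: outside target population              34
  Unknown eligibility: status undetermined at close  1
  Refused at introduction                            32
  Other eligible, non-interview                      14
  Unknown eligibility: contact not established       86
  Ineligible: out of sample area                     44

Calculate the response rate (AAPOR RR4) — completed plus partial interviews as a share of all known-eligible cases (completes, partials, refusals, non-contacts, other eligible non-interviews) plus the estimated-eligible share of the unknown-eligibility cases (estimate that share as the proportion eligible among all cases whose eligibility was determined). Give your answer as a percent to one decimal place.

Declined to participate = 32 + 27 = 59
Eligibility not determined = 86 + 1 = 87
Out of scope = 34 + 44 = 78
Numerator → 155 + 19 = 174
Determined eligible → 155 + 19 + 59 + 58 + 14 = 305
e = 305 / (305 + 78) = 305 / 383 = 0.7963
Estimated eligible among unknowns → 0.7963 × 87 = 69.28
Denominator → 305 + 69.28 = 374.28
RR4 = 174 / 374.28 = 0.4649

46.5%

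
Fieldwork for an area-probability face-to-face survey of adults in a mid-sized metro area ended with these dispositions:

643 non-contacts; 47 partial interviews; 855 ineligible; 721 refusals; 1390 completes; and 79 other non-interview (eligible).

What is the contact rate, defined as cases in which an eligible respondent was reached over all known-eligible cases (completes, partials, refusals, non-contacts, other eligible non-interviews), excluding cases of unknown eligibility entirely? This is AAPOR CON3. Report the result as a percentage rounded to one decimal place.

77.7%

Top: 1390 + 47 + 721 + 79 = 2237
Denom: 1390 + 47 + 721 + 643 + 79 = 2880
CON3 = 2237 / 2880 = 0.7767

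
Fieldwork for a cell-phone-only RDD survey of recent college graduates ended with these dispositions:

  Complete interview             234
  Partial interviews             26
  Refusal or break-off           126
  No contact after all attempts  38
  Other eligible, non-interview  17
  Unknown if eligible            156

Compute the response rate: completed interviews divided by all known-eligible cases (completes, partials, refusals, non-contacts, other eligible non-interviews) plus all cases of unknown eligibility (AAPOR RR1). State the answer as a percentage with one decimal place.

39.2%

Numerator → 234
Denom → 234 + 26 + 126 + 38 + 17 + 156 = 597
RR1 = 234 / 597 = 0.3920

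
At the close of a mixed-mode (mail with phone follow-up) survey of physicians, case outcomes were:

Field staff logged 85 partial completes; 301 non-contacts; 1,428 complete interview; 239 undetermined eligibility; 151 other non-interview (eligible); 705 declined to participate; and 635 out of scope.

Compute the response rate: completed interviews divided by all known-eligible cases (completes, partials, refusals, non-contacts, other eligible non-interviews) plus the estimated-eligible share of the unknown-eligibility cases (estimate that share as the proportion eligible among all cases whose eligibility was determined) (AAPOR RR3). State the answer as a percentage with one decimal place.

Top: 1428
Eligible (known): 1428 + 85 + 705 + 301 + 151 = 2670
e = 2670 / (2670 + 635) = 2670 / 3305 = 0.8079
e × U: 0.8079 × 239 = 193.09
Denom: 2670 + 193.09 = 2863.09
RR3 = 1428 / 2863.09 = 0.4988

49.9%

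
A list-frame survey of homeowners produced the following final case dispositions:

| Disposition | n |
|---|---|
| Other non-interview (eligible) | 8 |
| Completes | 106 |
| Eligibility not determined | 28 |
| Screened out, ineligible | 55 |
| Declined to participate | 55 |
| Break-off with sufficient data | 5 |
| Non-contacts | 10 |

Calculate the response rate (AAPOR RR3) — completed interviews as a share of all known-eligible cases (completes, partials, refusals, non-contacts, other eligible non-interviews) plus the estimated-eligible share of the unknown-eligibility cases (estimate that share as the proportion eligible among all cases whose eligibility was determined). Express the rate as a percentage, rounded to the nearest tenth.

Num → 106
Eligible (known) → 106 + 5 + 55 + 10 + 8 = 184
e = 184 / (184 + 55) = 184 / 239 = 0.7699
e × U → 0.7699 × 28 = 21.56
Denom → 184 + 21.56 = 205.56
RR3 = 106 / 205.56 = 0.5157

51.6%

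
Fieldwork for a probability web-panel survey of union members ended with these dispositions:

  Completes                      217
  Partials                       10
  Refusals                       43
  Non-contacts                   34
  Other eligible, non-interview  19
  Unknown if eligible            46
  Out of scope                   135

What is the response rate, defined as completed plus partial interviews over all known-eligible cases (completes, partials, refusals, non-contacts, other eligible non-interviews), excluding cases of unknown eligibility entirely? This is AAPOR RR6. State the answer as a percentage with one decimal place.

Top: 217 + 10 = 227
Denominator: 217 + 10 + 43 + 34 + 19 = 323
RR6 = 227 / 323 = 0.7028

70.3%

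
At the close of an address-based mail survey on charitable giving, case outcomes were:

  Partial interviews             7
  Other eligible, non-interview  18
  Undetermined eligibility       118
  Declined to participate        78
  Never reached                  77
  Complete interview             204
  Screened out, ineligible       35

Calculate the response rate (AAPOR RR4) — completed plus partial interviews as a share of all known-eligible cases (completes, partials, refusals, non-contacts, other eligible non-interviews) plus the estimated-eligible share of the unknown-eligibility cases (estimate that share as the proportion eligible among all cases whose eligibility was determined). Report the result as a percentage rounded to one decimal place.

42.9%

Top → 204 + 7 = 211
Known eligible → 204 + 7 + 78 + 77 + 18 = 384
e = 384 / (384 + 35) = 384 / 419 = 0.9165
e × U → 0.9165 × 118 = 108.15
Denominator → 384 + 108.15 = 492.15
RR4 = 211 / 492.15 = 0.4287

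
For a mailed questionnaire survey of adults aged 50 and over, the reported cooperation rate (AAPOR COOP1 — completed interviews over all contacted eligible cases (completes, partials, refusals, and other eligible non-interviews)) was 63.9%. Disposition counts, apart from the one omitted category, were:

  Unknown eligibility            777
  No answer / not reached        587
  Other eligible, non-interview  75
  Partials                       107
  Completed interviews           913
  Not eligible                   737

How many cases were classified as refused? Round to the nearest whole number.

334

COOP1 = 913 / D = 0.639
D = 913 / 0.639 = 1428.8
Remaining denominator categories sum to 1095
refused = 1428.8 − 1095 ≈ 334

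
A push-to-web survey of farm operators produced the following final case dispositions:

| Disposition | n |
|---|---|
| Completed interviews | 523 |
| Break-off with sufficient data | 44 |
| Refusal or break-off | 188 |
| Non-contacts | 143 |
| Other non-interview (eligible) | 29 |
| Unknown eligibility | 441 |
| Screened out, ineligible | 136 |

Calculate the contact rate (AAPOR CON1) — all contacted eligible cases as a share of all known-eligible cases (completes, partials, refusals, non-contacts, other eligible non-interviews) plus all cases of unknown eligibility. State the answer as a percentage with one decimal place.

Top → 523 + 44 + 188 + 29 = 784
Base → 523 + 44 + 188 + 143 + 29 + 441 = 1368
CON1 = 784 / 1368 = 0.5731

57.3%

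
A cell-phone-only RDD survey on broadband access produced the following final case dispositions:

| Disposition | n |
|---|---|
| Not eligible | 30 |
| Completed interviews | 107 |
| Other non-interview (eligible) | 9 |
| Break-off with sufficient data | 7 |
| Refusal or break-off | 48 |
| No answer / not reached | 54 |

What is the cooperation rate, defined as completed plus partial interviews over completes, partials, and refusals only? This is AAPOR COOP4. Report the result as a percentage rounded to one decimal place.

Top: 107 + 7 = 114
Base: 107 + 7 + 48 = 162
COOP4 = 114 / 162 = 0.7037

70.4%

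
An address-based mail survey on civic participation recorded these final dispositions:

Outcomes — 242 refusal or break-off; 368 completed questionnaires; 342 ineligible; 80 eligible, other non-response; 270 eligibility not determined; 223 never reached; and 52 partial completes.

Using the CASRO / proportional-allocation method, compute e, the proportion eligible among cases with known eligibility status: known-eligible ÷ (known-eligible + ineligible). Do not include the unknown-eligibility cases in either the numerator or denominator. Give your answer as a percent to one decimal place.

73.8%

Eligible (known) = 368 + 52 + 242 + 223 + 80 = 965
e = 965 / (965 + 342) = 965 / 1307 = 0.7383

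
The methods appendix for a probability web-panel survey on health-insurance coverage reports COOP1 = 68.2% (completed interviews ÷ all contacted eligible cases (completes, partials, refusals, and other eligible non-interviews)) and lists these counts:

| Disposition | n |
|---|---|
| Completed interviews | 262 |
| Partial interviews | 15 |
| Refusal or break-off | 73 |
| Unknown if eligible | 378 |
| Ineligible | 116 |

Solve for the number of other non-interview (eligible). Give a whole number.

34

COOP1 = 262 / D = 0.682
D = 262 / 0.682 = 384.2
Other denominator terms total 350
other non-interview (eligible) = 384.2 − 350 ≈ 34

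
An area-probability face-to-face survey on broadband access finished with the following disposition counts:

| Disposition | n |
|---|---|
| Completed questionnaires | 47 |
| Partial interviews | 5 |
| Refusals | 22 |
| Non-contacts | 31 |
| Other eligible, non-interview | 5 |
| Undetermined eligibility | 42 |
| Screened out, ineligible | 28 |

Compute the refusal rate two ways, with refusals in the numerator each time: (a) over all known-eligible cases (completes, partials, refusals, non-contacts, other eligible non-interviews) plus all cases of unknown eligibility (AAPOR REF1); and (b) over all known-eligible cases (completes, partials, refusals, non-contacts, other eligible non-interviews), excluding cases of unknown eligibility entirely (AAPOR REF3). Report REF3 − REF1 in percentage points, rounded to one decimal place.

Top = 22
Denom = 47 + 5 + 22 + 31 + 5 + 42 = 152
REF1 = 22 / 152 = 0.1447
Denom = 47 + 5 + 22 + 31 + 5 = 110
REF3 = 22 / 110 = 0.2000
Difference = 20.00 − 14.47 = 5.53 percentage points

5.5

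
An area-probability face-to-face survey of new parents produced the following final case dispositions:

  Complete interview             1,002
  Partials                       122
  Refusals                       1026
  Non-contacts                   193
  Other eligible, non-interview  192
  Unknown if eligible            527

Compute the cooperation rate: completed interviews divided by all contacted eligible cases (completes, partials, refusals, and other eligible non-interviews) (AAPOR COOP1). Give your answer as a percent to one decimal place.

Top → 1002
Denominator → 1002 + 122 + 1026 + 192 = 2342
COOP1 = 1002 / 2342 = 0.4278

42.8%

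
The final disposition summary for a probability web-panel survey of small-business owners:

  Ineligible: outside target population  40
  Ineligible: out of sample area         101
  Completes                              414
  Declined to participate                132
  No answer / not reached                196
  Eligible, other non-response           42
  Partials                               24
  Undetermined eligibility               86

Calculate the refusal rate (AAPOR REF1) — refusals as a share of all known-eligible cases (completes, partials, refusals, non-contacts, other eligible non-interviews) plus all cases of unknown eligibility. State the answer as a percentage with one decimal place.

Not eligible = 40 + 101 = 141
Num = 132
Denom = 414 + 24 + 132 + 196 + 42 + 86 = 894
REF1 = 132 / 894 = 0.1477

14.8%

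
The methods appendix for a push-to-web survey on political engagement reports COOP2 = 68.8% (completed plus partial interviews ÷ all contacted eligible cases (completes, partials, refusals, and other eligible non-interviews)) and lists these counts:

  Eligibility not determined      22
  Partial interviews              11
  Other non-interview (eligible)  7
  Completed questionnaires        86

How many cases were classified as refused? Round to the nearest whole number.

Top = 86 + 11 = 97
COOP2 = 97 / D = 0.688
D = 97 / 0.688 = 141.0
Remaining denominator categories sum to 104
refused = 141.0 − 104 ≈ 37

37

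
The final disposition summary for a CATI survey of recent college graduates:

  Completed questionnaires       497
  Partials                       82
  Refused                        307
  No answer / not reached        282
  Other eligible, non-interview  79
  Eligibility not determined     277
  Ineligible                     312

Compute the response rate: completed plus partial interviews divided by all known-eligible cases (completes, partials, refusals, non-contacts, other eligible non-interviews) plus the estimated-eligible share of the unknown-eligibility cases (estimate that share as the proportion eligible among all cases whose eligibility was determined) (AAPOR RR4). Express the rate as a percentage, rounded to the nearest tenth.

39.4%

Numerator = 497 + 82 = 579
Eligible (known) = 497 + 82 + 307 + 282 + 79 = 1247
e = 1247 / (1247 + 312) = 1247 / 1559 = 0.7999
Eligible share of unknowns = 0.7999 × 277 = 221.57
Base = 1247 + 221.57 = 1468.57
RR4 = 579 / 1468.57 = 0.3943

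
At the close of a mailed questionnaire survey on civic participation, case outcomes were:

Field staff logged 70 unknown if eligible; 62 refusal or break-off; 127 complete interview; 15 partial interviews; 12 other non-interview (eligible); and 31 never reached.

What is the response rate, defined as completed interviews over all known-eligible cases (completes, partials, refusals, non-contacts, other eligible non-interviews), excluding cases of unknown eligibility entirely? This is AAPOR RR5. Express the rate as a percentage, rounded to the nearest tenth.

51.4%

Top → 127
Denominator → 127 + 15 + 62 + 31 + 12 = 247
RR5 = 127 / 247 = 0.5142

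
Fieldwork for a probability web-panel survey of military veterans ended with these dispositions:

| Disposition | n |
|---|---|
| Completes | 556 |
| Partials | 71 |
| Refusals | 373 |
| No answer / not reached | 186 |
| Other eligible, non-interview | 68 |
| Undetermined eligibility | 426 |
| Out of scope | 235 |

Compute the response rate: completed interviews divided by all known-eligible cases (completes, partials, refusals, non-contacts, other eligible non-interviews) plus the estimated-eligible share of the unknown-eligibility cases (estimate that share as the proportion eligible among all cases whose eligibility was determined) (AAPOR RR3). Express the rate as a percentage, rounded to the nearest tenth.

34.5%

Num → 556
Known eligible → 556 + 71 + 373 + 186 + 68 = 1254
e = 1254 / (1254 + 235) = 1254 / 1489 = 0.8422
Estimated eligible among unknowns → 0.8422 × 426 = 358.78
Base → 1254 + 358.78 = 1612.78
RR3 = 556 / 1612.78 = 0.3447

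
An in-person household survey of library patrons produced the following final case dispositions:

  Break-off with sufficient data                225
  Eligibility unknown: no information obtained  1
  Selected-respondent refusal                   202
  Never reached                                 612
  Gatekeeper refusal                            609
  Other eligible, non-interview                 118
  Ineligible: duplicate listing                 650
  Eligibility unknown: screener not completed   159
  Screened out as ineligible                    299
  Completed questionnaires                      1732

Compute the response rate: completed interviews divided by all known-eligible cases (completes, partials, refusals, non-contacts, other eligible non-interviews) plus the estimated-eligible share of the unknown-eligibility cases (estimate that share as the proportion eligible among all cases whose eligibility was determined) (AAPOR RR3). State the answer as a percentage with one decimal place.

47.8%

Refusal or break-off = 609 + 202 = 811
Eligibility not determined = 159 + 1 = 160
Ineligible = 299 + 650 = 949
Num = 1732
Known eligible = 1732 + 225 + 811 + 612 + 118 = 3498
e = 3498 / (3498 + 949) = 3498 / 4447 = 0.7866
e × U = 0.7866 × 160 = 125.86
Denominator = 3498 + 125.86 = 3623.86
RR3 = 1732 / 3623.86 = 0.4779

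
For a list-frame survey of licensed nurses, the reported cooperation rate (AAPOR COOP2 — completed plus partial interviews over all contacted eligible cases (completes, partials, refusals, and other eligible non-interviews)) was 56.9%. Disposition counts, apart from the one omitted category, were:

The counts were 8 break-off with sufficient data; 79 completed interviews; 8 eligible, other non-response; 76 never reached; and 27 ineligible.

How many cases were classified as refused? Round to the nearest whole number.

Num → 79 + 8 = 87
COOP2 = 87 / D = 0.569
D = 87 / 0.569 = 152.9
Remaining denominator categories sum to 95
refused = 152.9 − 95 ≈ 58

58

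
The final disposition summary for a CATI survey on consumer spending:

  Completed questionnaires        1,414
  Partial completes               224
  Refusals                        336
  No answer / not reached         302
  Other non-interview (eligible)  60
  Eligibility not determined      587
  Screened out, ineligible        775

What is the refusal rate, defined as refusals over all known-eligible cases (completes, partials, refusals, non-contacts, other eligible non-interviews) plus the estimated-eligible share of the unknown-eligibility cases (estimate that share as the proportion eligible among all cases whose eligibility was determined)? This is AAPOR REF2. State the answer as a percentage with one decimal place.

12.1%

Num → 336
Known eligible → 1414 + 224 + 336 + 302 + 60 = 2336
e = 2336 / (2336 + 775) = 2336 / 3111 = 0.7509
Eligible share of unknowns → 0.7509 × 587 = 440.78
Denom → 2336 + 440.78 = 2776.78
REF2 = 336 / 2776.78 = 0.1210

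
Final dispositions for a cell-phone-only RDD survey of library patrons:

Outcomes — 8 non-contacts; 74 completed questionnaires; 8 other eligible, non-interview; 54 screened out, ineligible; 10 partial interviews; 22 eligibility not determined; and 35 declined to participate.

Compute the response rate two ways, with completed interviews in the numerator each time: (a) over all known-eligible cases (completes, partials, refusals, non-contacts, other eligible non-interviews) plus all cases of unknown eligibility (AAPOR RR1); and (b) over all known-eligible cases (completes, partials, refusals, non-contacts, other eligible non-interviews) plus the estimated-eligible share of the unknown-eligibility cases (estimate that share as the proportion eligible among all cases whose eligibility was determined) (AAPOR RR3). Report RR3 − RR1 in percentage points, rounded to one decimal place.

Top: 74
Denom: 74 + 10 + 35 + 8 + 8 + 22 = 157
RR1 = 74 / 157 = 0.4713
Eligible (known): 74 + 10 + 35 + 8 + 8 = 135
e = 135 / (135 + 54) = 135 / 189 = 0.7143
Estimated eligible among unknowns: 0.7143 × 22 = 15.71
Denom: 135 + 15.71 = 150.71
RR3 = 74 / 150.71 = 0.4910
Difference = 49.10 − 47.13 = 1.97 percentage points

2.0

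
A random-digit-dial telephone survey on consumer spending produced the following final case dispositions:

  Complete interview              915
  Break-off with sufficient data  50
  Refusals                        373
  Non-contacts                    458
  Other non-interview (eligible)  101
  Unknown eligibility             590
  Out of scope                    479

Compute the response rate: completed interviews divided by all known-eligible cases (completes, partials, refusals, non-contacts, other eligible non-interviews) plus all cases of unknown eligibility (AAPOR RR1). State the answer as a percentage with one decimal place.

Numerator: 915
Base: 915 + 50 + 373 + 458 + 101 + 590 = 2487
RR1 = 915 / 2487 = 0.3679

36.8%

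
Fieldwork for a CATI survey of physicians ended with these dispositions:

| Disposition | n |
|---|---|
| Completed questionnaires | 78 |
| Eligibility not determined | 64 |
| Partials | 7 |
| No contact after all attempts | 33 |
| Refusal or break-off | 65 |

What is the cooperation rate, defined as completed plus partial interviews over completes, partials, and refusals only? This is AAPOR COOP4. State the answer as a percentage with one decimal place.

Numerator → 78 + 7 = 85
Denom → 78 + 7 + 65 = 150
COOP4 = 85 / 150 = 0.5667

56.7%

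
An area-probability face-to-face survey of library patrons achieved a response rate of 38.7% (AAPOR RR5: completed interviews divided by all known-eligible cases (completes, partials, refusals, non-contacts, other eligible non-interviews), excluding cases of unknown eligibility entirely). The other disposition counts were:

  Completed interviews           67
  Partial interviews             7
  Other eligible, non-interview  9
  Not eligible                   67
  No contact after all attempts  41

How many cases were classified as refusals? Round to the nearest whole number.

RR5 = 67 / D = 0.387
D = 67 / 0.387 = 173.1
Remaining denominator categories sum to 124
refusals = 173.1 − 124 ≈ 49

49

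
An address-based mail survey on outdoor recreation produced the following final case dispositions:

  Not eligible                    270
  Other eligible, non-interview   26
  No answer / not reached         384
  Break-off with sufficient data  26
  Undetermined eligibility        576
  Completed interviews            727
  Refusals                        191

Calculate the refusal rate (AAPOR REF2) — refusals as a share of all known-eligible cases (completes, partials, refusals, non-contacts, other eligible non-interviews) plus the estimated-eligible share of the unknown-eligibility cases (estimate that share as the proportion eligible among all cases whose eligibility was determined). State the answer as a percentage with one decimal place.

10.4%

Num → 191
Known eligible → 727 + 26 + 191 + 384 + 26 = 1354
e = 1354 / (1354 + 270) = 1354 / 1624 = 0.8337
Estimated eligible among unknowns → 0.8337 × 576 = 480.21
Denominator → 1354 + 480.21 = 1834.21
REF2 = 191 / 1834.21 = 0.1041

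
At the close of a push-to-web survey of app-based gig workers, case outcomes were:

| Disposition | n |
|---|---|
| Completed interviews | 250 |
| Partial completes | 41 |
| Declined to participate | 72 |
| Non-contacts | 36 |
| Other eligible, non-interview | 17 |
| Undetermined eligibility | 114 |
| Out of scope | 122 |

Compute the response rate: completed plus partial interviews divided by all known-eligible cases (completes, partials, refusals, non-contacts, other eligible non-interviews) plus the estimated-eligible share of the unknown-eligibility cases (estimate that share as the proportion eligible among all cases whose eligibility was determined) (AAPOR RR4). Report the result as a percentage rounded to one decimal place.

Num: 250 + 41 = 291
Determined eligible: 250 + 41 + 72 + 36 + 17 = 416
e = 416 / (416 + 122) = 416 / 538 = 0.7732
e × U: 0.7732 × 114 = 88.14
Base: 416 + 88.14 = 504.14
RR4 = 291 / 504.14 = 0.5772

57.7%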